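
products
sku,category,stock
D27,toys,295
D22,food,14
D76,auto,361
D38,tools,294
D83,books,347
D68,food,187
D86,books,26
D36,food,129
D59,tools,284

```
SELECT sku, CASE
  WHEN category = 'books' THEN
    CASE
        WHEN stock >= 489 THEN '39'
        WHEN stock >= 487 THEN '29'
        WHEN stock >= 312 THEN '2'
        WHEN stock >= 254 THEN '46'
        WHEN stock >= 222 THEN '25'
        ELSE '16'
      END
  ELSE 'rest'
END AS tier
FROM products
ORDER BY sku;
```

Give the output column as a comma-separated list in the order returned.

rest, rest, rest, rest, rest, rest, rest, 2, 16

sku=D22: category='food' → outer ELSE → rest
sku=D27: category='toys' → outer ELSE → rest
sku=D36: category='food' → outer ELSE → rest
sku=D38: category='tools' → outer ELSE → rest
sku=D59: category='tools' → outer ELSE → rest
sku=D68: category='food' → outer ELSE → rest
sku=D76: category='auto' → outer ELSE → rest
sku=D83: category='books' → inner[stock >= 312] → 2
sku=D86: category='books' → inner[ELSE] → 16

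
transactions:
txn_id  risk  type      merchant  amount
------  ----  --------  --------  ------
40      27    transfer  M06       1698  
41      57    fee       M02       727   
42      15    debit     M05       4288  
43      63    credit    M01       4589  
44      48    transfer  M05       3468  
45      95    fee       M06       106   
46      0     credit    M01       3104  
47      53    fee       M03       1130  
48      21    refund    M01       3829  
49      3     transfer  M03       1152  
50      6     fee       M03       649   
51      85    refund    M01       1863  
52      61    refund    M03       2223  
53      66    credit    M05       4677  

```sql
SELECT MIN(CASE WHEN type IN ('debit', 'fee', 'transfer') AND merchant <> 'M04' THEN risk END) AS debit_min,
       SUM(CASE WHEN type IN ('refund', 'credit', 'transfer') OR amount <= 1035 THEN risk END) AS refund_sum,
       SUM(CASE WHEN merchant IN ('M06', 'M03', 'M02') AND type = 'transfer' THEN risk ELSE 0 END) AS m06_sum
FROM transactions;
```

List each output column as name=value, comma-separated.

[debit_min: type IN ('debit', 'fee', 'transfer') AND merchant <> 'M04']
txn_id=40: ✓ → 27
txn_id=41: ✓ → 57
txn_id=42: ✓ → 15
txn_id=43: ✗
txn_id=44: ✓ → 48
txn_id=45: ✓ → 95
txn_id=46: ✗
txn_id=47: ✓ → 53
txn_id=48: ✗
txn_id=49: ✓ → 3
txn_id=50: ✓ → 6
txn_id=51: ✗
txn_id=52: ✗
txn_id=53: ✗
debit_min = MIN(27, 57, 15, 48, 95, 53, 3, 6) = 3
—
[refund_sum: type IN ('refund', 'credit', 'transfer') OR amount <= 1035]
txn_id=40: ✓ → 27
txn_id=41: ✓ → 57
txn_id=42: ✗
txn_id=43: ✓ → 63
txn_id=44: ✓ → 48
txn_id=45: ✓ → 95
txn_id=46: ✓ → 0
txn_id=47: ✗
txn_id=48: ✓ → 21
txn_id=49: ✓ → 3
txn_id=50: ✓ → 6
txn_id=51: ✓ → 85
txn_id=52: ✓ → 61
txn_id=53: ✓ → 66
refund_sum = 27 + 57 + 63 + 48 + 95 + 21 + 3 + 6 + 85 + 61 + 66 = 532
—
[m06_sum: merchant IN ('M06', 'M03', 'M02') AND type = 'transfer']
txn_id=40: ✓ → 27
txn_id=41: ✗
txn_id=42: ✗
txn_id=43: ✗
txn_id=44: ✗
txn_id=45: ✗
txn_id=46: ✗
txn_id=47: ✗
txn_id=48: ✗
txn_id=49: ✓ → 3
txn_id=50: ✗
txn_id=51: ✗
txn_id=52: ✗
txn_id=53: ✗
m06_sum = 27 + 3 = 30

debit_min=3, refund_sum=532, m06_sum=30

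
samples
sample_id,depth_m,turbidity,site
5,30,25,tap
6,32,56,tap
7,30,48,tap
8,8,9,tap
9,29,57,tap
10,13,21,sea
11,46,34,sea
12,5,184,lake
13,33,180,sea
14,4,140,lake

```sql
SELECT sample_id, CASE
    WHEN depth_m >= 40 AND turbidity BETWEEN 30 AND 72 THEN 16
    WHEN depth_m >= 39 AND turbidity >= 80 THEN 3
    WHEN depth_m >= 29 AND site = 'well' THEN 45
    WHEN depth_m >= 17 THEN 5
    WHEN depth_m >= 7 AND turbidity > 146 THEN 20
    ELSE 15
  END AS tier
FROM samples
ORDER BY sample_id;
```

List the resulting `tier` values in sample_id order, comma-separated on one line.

5, 5, 5, 15, 5, 15, 16, 15, 5, 15

sample_id=5: depth_m >= 17 → 5
sample_id=6: depth_m >= 17 → 5
sample_id=7: depth_m >= 17 → 5
sample_id=8: ELSE → 15
sample_id=9: depth_m >= 17 → 5
sample_id=10: ELSE → 15
sample_id=11: depth_m >= 40 AND turbidity BETWEEN 30 AND 72 → 16
sample_id=12: ELSE → 15
sample_id=13: depth_m >= 17 → 5
sample_id=14: ELSE → 15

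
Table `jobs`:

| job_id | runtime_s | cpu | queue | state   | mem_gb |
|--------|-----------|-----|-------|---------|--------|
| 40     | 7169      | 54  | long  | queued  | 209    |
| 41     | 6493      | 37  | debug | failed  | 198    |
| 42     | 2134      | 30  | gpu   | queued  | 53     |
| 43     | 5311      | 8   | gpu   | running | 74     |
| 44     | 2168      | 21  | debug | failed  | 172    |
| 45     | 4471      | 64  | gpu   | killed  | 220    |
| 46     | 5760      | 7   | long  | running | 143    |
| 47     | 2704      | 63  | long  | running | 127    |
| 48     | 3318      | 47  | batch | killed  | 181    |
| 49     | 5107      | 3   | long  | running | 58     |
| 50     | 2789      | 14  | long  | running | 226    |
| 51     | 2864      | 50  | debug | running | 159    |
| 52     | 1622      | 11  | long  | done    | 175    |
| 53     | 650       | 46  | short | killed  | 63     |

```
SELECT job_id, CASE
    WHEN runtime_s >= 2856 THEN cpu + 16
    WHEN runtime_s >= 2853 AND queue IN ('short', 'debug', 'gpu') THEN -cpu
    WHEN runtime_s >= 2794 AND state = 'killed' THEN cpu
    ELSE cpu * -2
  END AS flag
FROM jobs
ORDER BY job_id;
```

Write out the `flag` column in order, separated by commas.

70, 53, -60, 24, -42, 80, 23, -126, 63, 19, -28, 66, -22, -92

job_id=40: runtime_s >= 2856 → 70
job_id=41: runtime_s >= 2856 → 53
job_id=42: ELSE → -60
job_id=43: runtime_s >= 2856 → 24
job_id=44: ELSE → -42
job_id=45: runtime_s >= 2856 → 80
job_id=46: runtime_s >= 2856 → 23
job_id=47: ELSE → -126
job_id=48: runtime_s >= 2856 → 63
job_id=49: runtime_s >= 2856 → 19
job_id=50: ELSE → -28
job_id=51: runtime_s >= 2856 → 66
job_id=52: ELSE → -22
job_id=53: ELSE → -92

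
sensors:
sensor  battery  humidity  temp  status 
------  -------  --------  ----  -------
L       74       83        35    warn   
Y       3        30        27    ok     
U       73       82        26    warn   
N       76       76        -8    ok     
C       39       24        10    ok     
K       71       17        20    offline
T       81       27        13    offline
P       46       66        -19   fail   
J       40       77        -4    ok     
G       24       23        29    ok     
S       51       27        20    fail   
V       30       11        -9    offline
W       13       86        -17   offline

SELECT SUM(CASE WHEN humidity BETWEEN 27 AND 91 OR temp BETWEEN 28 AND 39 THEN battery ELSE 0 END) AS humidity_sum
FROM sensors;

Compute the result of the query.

481

sensor=L: ✓ → 74
sensor=Y: ✓ → 3
sensor=U: ✓ → 73
sensor=N: ✓ → 76
sensor=C: ✗
sensor=K: ✗
sensor=T: ✓ → 81
sensor=P: ✓ → 46
sensor=J: ✓ → 40
sensor=G: ✓ → 24
sensor=S: ✓ → 51
sensor=V: ✗
sensor=W: ✓ → 13
humidity_sum = 74 + 3 + 73 + 76 + 81 + 46 + 40 + 24 + 51 + 13 = 481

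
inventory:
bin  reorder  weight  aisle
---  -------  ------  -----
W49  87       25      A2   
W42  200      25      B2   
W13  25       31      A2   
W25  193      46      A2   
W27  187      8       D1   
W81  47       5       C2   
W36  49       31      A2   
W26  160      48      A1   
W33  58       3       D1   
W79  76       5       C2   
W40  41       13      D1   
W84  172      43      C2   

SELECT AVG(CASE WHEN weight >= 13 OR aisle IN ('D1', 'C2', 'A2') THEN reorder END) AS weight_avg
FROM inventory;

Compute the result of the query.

107.9166666667

bin=W49: ✓ → 87
bin=W42: ✓ → 200
bin=W13: ✓ → 25
bin=W25: ✓ → 193
bin=W27: ✓ → 187
bin=W81: ✓ → 47
bin=W36: ✓ → 49
bin=W26: ✓ → 160
bin=W33: ✓ → 58
bin=W79: ✓ → 76
bin=W40: ✓ → 41
bin=W84: ✓ → 172
weight_avg = (87 + 200 + 25 + 193 + 187 + 47 + 49 + 160 + 58 + 76 + 41 + 172) / 12 = 107.9166666667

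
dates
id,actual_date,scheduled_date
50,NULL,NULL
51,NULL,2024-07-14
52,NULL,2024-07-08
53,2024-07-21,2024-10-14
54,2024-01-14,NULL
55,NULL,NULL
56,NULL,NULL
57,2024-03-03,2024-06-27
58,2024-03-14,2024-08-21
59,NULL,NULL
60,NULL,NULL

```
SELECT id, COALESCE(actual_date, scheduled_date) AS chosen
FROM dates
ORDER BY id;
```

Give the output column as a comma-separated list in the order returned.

id=50: actual_date=NULL, scheduled_date=NULL (all NULL) → NULL
id=51: actual_date=NULL, scheduled_date=2024-07-14 → 2024-07-14
id=52: actual_date=NULL, scheduled_date=2024-07-08 → 2024-07-08
id=53: actual_date=2024-07-21 → 2024-07-21
id=54: actual_date=2024-01-14 → 2024-01-14
id=55: actual_date=NULL, scheduled_date=NULL (all NULL) → NULL
id=56: actual_date=NULL, scheduled_date=NULL (all NULL) → NULL
id=57: actual_date=2024-03-03 → 2024-03-03
id=58: actual_date=2024-03-14 → 2024-03-14
id=59: actual_date=NULL, scheduled_date=NULL (all NULL) → NULL
id=60: actual_date=NULL, scheduled_date=NULL (all NULL) → NULL

NULL, 2024-07-14, 2024-07-08, 2024-07-21, 2024-01-14, NULL, NULL, 2024-03-03, 2024-03-14, NULL, NULL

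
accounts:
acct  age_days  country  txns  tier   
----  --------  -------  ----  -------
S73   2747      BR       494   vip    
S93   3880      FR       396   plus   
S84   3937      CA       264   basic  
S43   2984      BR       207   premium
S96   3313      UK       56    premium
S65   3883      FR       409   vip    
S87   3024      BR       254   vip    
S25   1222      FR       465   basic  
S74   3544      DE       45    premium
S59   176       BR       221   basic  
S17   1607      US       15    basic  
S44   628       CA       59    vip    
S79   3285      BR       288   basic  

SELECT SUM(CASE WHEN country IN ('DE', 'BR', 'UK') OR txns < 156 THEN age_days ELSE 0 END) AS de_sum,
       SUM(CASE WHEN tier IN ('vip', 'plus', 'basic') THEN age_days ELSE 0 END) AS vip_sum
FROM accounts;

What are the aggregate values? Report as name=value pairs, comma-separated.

[de_sum: country IN ('DE', 'BR', 'UK') OR txns < 156]
acct=S73: ✓ → 2747
acct=S93: ✗
acct=S84: ✗
acct=S43: ✓ → 2984
acct=S96: ✓ → 3313
acct=S65: ✗
acct=S87: ✓ → 3024
acct=S25: ✗
acct=S74: ✓ → 3544
acct=S59: ✓ → 176
acct=S17: ✓ → 1607
acct=S44: ✓ → 628
acct=S79: ✓ → 3285
de_sum = 2747 + 2984 + 3313 + 3024 + 3544 + 176 + 1607 + 628 + 3285 = 21308
—
[vip_sum: tier IN ('vip', 'plus', 'basic')]
acct=S73: ✓ → 2747
acct=S93: ✓ → 3880
acct=S84: ✓ → 3937
acct=S43: ✗
acct=S96: ✗
acct=S65: ✓ → 3883
acct=S87: ✓ → 3024
acct=S25: ✓ → 1222
acct=S74: ✗
acct=S59: ✓ → 176
acct=S17: ✓ → 1607
acct=S44: ✓ → 628
acct=S79: ✓ → 3285
vip_sum = 2747 + 3880 + 3937 + 3883 + 3024 + 1222 + 176 + 1607 + 628 + 3285 = 24389

de_sum=21308, vip_sum=24389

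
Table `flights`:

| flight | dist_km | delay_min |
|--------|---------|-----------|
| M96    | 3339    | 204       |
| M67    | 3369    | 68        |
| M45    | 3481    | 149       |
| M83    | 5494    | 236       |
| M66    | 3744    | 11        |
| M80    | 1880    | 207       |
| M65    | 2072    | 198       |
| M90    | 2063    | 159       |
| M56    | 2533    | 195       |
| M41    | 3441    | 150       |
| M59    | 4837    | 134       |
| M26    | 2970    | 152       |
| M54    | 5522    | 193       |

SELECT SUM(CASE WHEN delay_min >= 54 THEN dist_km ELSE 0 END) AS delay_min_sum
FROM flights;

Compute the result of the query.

41001

flight=M96: ✓ → 3339
flight=M67: ✓ → 3369
flight=M45: ✓ → 3481
flight=M83: ✓ → 5494
flight=M66: ✗
flight=M80: ✓ → 1880
flight=M65: ✓ → 2072
flight=M90: ✓ → 2063
flight=M56: ✓ → 2533
flight=M41: ✓ → 3441
flight=M59: ✓ → 4837
flight=M26: ✓ → 2970
flight=M54: ✓ → 5522
delay_min_sum = 3339 + 3369 + 3481 + 5494 + 1880 + 2072 + 2063 + 2533 + 3441 + 4837 + 2970 + 5522 = 41001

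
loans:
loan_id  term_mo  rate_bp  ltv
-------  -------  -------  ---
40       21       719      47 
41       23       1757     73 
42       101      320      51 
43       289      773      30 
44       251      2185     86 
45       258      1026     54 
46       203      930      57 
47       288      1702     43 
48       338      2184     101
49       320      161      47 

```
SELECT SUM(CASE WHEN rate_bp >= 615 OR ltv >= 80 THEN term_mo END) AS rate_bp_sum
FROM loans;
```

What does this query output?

loan_id=40: ✓ → 21
loan_id=41: ✓ → 23
loan_id=42: ✗
loan_id=43: ✓ → 289
loan_id=44: ✓ → 251
loan_id=45: ✓ → 258
loan_id=46: ✓ → 203
loan_id=47: ✓ → 288
loan_id=48: ✓ → 338
loan_id=49: ✗
rate_bp_sum = 21 + 23 + 289 + 251 + 258 + 203 + 288 + 338 = 1671

1671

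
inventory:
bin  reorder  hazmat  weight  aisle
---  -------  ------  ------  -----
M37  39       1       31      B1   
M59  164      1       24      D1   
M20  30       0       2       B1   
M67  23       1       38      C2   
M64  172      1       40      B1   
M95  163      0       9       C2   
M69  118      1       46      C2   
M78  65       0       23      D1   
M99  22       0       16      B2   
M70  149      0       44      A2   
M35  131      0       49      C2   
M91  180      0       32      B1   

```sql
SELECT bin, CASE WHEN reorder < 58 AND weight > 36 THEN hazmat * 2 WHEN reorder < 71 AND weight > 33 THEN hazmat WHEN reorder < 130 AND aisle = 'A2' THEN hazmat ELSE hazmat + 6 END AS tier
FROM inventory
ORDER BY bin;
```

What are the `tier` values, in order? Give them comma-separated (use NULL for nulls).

bin=M20: ELSE → 6
bin=M35: ELSE → 6
bin=M37: ELSE → 7
bin=M59: ELSE → 7
bin=M64: ELSE → 7
bin=M67: reorder < 58 AND weight > 36 → 2
bin=M69: ELSE → 7
bin=M70: ELSE → 6
bin=M78: ELSE → 6
bin=M91: ELSE → 6
bin=M95: ELSE → 6
bin=M99: ELSE → 6

6, 6, 7, 7, 7, 2, 7, 6, 6, 6, 6, 6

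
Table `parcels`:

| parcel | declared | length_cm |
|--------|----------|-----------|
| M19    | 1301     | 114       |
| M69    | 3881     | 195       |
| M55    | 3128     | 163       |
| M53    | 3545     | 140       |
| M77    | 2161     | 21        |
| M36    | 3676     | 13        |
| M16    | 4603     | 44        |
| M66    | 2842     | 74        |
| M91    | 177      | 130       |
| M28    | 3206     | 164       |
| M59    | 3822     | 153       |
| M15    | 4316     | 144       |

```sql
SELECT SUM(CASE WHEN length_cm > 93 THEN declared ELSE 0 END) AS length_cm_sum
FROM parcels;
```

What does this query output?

23376

parcel=M19: ✓ → 1301
parcel=M69: ✓ → 3881
parcel=M55: ✓ → 3128
parcel=M53: ✓ → 3545
parcel=M77: ✗
parcel=M36: ✗
parcel=M16: ✗
parcel=M66: ✗
parcel=M91: ✓ → 177
parcel=M28: ✓ → 3206
parcel=M59: ✓ → 3822
parcel=M15: ✓ → 4316
length_cm_sum = 1301 + 3881 + 3128 + 3545 + 177 + 3206 + 3822 + 4316 = 23376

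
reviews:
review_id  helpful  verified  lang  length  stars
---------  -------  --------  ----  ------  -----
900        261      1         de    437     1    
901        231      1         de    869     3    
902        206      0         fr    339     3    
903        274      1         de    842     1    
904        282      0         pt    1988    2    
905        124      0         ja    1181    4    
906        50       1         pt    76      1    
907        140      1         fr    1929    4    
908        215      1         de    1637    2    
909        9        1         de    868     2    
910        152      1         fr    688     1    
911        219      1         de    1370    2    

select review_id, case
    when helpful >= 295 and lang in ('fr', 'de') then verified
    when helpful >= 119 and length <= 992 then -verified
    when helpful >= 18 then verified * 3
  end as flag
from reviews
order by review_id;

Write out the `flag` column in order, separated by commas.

-1, -1, 0, -1, 0, 0, 3, 3, 3, NULL, -1, 3

review_id=900: helpful >= 119 and length <= 992 → -1
review_id=901: helpful >= 119 and length <= 992 → -1
review_id=902: helpful >= 119 and length <= 992 → 0
review_id=903: helpful >= 119 and length <= 992 → -1
review_id=904: helpful >= 18 → 0
review_id=905: helpful >= 18 → 0
review_id=906: helpful >= 18 → 3
review_id=907: helpful >= 18 → 3
review_id=908: helpful >= 18 → 3
review_id=909: (no match → NULL) → NULL
review_id=910: helpful >= 119 and length <= 992 → -1
review_id=911: helpful >= 18 → 3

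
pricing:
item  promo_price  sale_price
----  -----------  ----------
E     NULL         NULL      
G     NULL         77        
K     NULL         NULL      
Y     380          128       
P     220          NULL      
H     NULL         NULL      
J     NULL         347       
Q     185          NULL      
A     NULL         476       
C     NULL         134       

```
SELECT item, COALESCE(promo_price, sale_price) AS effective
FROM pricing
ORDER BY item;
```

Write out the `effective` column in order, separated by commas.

item=A: promo_price=NULL, sale_price=476 → 476
item=C: promo_price=NULL, sale_price=134 → 134
item=E: promo_price=NULL, sale_price=NULL (all NULL) → NULL
item=G: promo_price=NULL, sale_price=77 → 77
item=H: promo_price=NULL, sale_price=NULL (all NULL) → NULL
item=J: promo_price=NULL, sale_price=347 → 347
item=K: promo_price=NULL, sale_price=NULL (all NULL) → NULL
item=P: promo_price=220 → 220
item=Q: promo_price=185 → 185
item=Y: promo_price=380 → 380

476, 134, NULL, 77, NULL, 347, NULL, 220, 185, 380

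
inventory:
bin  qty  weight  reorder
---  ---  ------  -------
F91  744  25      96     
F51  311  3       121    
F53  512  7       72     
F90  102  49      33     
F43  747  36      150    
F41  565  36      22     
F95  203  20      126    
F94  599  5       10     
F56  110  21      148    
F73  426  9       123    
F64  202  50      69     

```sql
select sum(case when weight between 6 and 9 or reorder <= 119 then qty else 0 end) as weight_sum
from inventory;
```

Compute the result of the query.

3150

bin=F91: ✓ → 744
bin=F51: ✗
bin=F53: ✓ → 512
bin=F90: ✓ → 102
bin=F43: ✗
bin=F41: ✓ → 565
bin=F95: ✗
bin=F94: ✓ → 599
bin=F56: ✗
bin=F73: ✓ → 426
bin=F64: ✓ → 202
weight_sum = 744 + 512 + 102 + 565 + 599 + 426 + 202 = 3150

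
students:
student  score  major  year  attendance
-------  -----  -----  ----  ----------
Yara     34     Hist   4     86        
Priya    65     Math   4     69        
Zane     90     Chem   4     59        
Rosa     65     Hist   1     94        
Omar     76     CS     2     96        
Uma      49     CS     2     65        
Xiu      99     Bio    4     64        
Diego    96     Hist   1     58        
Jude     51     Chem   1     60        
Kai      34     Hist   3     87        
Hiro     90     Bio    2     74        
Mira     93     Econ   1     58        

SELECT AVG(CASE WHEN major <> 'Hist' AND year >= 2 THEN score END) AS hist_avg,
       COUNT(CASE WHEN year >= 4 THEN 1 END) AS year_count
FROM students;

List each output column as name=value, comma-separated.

hist_avg=78.1666666667, year_count=4

[hist_avg: major <> 'Hist' AND year >= 2]
student=Yara: ✗
student=Priya: ✓ → 65
student=Zane: ✓ → 90
student=Rosa: ✗
student=Omar: ✓ → 76
student=Uma: ✓ → 49
student=Xiu: ✓ → 99
student=Diego: ✗
student=Jude: ✗
student=Kai: ✗
student=Hiro: ✓ → 90
student=Mira: ✗
hist_avg = (65 + 90 + 76 + 49 + 99 + 90) / 6 = 78.1666666667
—
[year_count: year >= 4]
student=Yara: ✓ → 1
student=Priya: ✓ → 1
student=Zane: ✓ → 1
student=Rosa: ✗
student=Omar: ✗
student=Uma: ✗
student=Xiu: ✓ → 1
student=Diego: ✗
student=Jude: ✗
student=Kai: ✗
student=Hiro: ✗
student=Mira: ✗
year_count = COUNT(1, 1, 1, 1) = 4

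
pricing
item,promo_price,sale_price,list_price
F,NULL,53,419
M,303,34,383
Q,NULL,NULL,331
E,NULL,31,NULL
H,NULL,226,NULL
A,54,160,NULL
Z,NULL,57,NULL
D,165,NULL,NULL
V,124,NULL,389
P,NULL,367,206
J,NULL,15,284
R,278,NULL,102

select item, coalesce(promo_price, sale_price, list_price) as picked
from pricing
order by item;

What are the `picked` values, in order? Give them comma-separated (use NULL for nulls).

54, 165, 31, 53, 226, 15, 303, 367, 331, 278, 124, 57

item=A: promo_price=54 → 54
item=D: promo_price=165 → 165
item=E: promo_price=NULL, sale_price=31 → 31
item=F: promo_price=NULL, sale_price=53 → 53
item=H: promo_price=NULL, sale_price=226 → 226
item=J: promo_price=NULL, sale_price=15 → 15
item=M: promo_price=303 → 303
item=P: promo_price=NULL, sale_price=367 → 367
item=Q: promo_price=NULL, sale_price=NULL, list_price=331 → 331
item=R: promo_price=278 → 278
item=V: promo_price=124 → 124
item=Z: promo_price=NULL, sale_price=57 → 57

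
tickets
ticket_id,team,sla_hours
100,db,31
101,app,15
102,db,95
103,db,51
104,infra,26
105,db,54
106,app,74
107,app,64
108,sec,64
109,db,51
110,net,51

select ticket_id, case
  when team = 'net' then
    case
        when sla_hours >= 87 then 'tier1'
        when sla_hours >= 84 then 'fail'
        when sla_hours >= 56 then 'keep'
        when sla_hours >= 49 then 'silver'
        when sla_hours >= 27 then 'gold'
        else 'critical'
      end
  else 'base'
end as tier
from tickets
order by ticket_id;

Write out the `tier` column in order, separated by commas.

ticket_id=100: team='db' → outer ELSE → base
ticket_id=101: team='app' → outer ELSE → base
ticket_id=102: team='db' → outer ELSE → base
ticket_id=103: team='db' → outer ELSE → base
ticket_id=104: team='infra' → outer ELSE → base
ticket_id=105: team='db' → outer ELSE → base
ticket_id=106: team='app' → outer ELSE → base
ticket_id=107: team='app' → outer ELSE → base
ticket_id=108: team='sec' → outer ELSE → base
ticket_id=109: team='db' → outer ELSE → base
ticket_id=110: team='net' → inner[sla_hours >= 49] → silver

base, base, base, base, base, base, base, base, base, base, silver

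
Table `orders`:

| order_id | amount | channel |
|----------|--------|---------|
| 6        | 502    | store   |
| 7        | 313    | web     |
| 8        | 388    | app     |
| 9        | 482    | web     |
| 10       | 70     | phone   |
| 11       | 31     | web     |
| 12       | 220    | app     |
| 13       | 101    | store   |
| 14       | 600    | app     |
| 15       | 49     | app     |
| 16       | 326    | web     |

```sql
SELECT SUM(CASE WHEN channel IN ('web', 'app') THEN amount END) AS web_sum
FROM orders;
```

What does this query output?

order_id=6: ✗
order_id=7: ✓ → 313
order_id=8: ✓ → 388
order_id=9: ✓ → 482
order_id=10: ✗
order_id=11: ✓ → 31
order_id=12: ✓ → 220
order_id=13: ✗
order_id=14: ✓ → 600
order_id=15: ✓ → 49
order_id=16: ✓ → 326
web_sum = 313 + 388 + 482 + 31 + 220 + 600 + 49 + 326 = 2409

2409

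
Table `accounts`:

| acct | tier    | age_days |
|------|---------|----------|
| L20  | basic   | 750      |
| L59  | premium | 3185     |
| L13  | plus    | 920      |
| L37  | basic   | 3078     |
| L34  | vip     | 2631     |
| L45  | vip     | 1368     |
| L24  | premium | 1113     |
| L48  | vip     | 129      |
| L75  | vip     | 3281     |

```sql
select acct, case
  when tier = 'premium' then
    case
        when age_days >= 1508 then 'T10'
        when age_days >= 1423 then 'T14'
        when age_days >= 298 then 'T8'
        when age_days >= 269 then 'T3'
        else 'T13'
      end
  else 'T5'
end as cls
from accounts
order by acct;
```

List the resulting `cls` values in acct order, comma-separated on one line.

acct=L13: tier='plus' → outer ELSE → T5
acct=L20: tier='basic' → outer ELSE → T5
acct=L24: tier='premium' → inner[age_days >= 298] → T8
acct=L34: tier='vip' → outer ELSE → T5
acct=L37: tier='basic' → outer ELSE → T5
acct=L45: tier='vip' → outer ELSE → T5
acct=L48: tier='vip' → outer ELSE → T5
acct=L59: tier='premium' → inner[age_days >= 1508] → T10
acct=L75: tier='vip' → outer ELSE → T5

T5, T5, T8, T5, T5, T5, T5, T10, T5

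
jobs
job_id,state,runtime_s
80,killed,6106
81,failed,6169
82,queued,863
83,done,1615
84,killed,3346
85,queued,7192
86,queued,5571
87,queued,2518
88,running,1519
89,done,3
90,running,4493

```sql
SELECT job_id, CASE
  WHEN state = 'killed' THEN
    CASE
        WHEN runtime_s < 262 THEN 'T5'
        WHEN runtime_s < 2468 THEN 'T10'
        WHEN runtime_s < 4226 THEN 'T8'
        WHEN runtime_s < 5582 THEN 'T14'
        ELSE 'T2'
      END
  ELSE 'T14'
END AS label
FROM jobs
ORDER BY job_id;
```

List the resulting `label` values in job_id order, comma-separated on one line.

job_id=80: state='killed' → inner[ELSE] → T2
job_id=81: state='failed' → outer ELSE → T14
job_id=82: state='queued' → outer ELSE → T14
job_id=83: state='done' → outer ELSE → T14
job_id=84: state='killed' → inner[runtime_s < 4226] → T8
job_id=85: state='queued' → outer ELSE → T14
job_id=86: state='queued' → outer ELSE → T14
job_id=87: state='queued' → outer ELSE → T14
job_id=88: state='running' → outer ELSE → T14
job_id=89: state='done' → outer ELSE → T14
job_id=90: state='running' → outer ELSE → T14

T2, T14, T14, T14, T8, T14, T14, T14, T14, T14, T14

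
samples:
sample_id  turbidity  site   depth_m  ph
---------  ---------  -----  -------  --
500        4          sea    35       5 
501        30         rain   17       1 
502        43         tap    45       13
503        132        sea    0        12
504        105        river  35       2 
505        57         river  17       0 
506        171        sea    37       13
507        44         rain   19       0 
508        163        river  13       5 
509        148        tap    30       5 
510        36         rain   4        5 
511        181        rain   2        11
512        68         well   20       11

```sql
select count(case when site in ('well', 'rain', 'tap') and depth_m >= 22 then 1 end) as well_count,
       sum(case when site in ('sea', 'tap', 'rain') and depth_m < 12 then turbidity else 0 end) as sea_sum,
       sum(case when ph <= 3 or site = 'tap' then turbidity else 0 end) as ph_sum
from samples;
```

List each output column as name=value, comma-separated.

[well_count: site in ('well', 'rain', 'tap') and depth_m >= 22]
sample_id=500: ✗
sample_id=501: ✗
sample_id=502: ✓ → 1
sample_id=503: ✗
sample_id=504: ✗
sample_id=505: ✗
sample_id=506: ✗
sample_id=507: ✗
sample_id=508: ✗
sample_id=509: ✓ → 1
sample_id=510: ✗
sample_id=511: ✗
sample_id=512: ✗
well_count = COUNT(1, 1) = 2
—
[sea_sum: site in ('sea', 'tap', 'rain') and depth_m < 12]
sample_id=500: ✗
sample_id=501: ✗
sample_id=502: ✗
sample_id=503: ✓ → 132
sample_id=504: ✗
sample_id=505: ✗
sample_id=506: ✗
sample_id=507: ✗
sample_id=508: ✗
sample_id=509: ✗
sample_id=510: ✓ → 36
sample_id=511: ✓ → 181
sample_id=512: ✗
sea_sum = 132 + 36 + 181 = 349
—
[ph_sum: ph <= 3 or site = 'tap']
sample_id=500: ✗
sample_id=501: ✓ → 30
sample_id=502: ✓ → 43
sample_id=503: ✗
sample_id=504: ✓ → 105
sample_id=505: ✓ → 57
sample_id=506: ✗
sample_id=507: ✓ → 44
sample_id=508: ✗
sample_id=509: ✓ → 148
sample_id=510: ✗
sample_id=511: ✗
sample_id=512: ✗
ph_sum = 30 + 43 + 105 + 57 + 44 + 148 = 427

well_count=2, sea_sum=349, ph_sum=427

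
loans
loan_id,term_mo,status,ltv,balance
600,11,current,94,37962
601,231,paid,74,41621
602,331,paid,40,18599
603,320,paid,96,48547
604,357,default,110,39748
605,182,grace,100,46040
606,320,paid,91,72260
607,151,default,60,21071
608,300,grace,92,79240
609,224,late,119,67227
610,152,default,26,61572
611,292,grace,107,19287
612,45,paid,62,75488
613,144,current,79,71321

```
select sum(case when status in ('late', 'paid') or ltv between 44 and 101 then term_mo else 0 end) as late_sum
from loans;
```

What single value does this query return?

2259

loan_id=600: ✓ → 11
loan_id=601: ✓ → 231
loan_id=602: ✓ → 331
loan_id=603: ✓ → 320
loan_id=604: ✗
loan_id=605: ✓ → 182
loan_id=606: ✓ → 320
loan_id=607: ✓ → 151
loan_id=608: ✓ → 300
loan_id=609: ✓ → 224
loan_id=610: ✗
loan_id=611: ✗
loan_id=612: ✓ → 45
loan_id=613: ✓ → 144
late_sum = 11 + 231 + 331 + 320 + 182 + 320 + 151 + 300 + 224 + 45 + 144 = 2259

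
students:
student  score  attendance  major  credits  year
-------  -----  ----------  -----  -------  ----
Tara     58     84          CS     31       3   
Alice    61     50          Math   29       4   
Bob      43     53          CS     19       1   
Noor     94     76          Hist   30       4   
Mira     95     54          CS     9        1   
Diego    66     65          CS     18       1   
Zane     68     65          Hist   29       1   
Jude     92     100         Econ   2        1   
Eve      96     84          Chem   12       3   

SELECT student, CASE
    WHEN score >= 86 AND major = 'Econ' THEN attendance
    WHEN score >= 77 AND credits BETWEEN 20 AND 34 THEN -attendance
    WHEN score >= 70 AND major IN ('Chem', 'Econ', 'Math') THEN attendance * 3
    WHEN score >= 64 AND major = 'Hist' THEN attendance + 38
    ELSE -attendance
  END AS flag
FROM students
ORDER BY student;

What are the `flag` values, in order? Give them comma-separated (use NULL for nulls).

-50, -53, -65, 252, 100, -54, -76, -84, 103

student=Alice: ELSE → -50
student=Bob: ELSE → -53
student=Diego: ELSE → -65
student=Eve: score >= 70 AND major IN ('Chem', 'Econ', 'Math') → 252
student=Jude: score >= 86 AND major = 'Econ' → 100
student=Mira: ELSE → -54
student=Noor: score >= 77 AND credits BETWEEN 20 AND 34 → -76
student=Tara: ELSE → -84
student=Zane: score >= 64 AND major = 'Hist' → 103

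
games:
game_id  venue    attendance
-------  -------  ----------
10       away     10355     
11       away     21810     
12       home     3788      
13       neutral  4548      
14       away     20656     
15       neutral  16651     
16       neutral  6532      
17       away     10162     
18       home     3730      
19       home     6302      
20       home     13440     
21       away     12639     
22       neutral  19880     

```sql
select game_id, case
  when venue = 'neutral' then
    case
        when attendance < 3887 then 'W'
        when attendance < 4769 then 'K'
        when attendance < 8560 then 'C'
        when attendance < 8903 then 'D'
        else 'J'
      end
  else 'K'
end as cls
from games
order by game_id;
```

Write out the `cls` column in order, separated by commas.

game_id=10: venue='away' → outer ELSE → K
game_id=11: venue='away' → outer ELSE → K
game_id=12: venue='home' → outer ELSE → K
game_id=13: venue='neutral' → inner[attendance < 4769] → K
game_id=14: venue='away' → outer ELSE → K
game_id=15: venue='neutral' → inner[ELSE] → J
game_id=16: venue='neutral' → inner[attendance < 8560] → C
game_id=17: venue='away' → outer ELSE → K
game_id=18: venue='home' → outer ELSE → K
game_id=19: venue='home' → outer ELSE → K
game_id=20: venue='home' → outer ELSE → K
game_id=21: venue='away' → outer ELSE → K
game_id=22: venue='neutral' → inner[ELSE] → J

K, K, K, K, K, J, C, K, K, K, K, K, J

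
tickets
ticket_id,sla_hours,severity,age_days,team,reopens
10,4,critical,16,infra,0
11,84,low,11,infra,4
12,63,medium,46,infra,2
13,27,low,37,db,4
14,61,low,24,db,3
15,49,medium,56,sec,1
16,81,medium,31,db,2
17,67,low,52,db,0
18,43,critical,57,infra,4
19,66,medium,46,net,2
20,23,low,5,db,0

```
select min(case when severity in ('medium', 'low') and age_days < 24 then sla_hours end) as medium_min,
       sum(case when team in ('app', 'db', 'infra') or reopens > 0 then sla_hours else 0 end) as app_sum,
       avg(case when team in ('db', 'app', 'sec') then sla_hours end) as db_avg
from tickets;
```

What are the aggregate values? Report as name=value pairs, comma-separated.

[medium_min: severity in ('medium', 'low') and age_days < 24]
ticket_id=10: ✗
ticket_id=11: ✓ → 84
ticket_id=12: ✗
ticket_id=13: ✗
ticket_id=14: ✗
ticket_id=15: ✗
ticket_id=16: ✗
ticket_id=17: ✗
ticket_id=18: ✗
ticket_id=19: ✗
ticket_id=20: ✓ → 23
medium_min = MIN(84, 23) = 23
—
[app_sum: team in ('app', 'db', 'infra') or reopens > 0]
ticket_id=10: ✓ → 4
ticket_id=11: ✓ → 84
ticket_id=12: ✓ → 63
ticket_id=13: ✓ → 27
ticket_id=14: ✓ → 61
ticket_id=15: ✓ → 49
ticket_id=16: ✓ → 81
ticket_id=17: ✓ → 67
ticket_id=18: ✓ → 43
ticket_id=19: ✓ → 66
ticket_id=20: ✓ → 23
app_sum = 4 + 84 + 63 + 27 + 61 + 49 + 81 + 67 + 43 + 66 + 23 = 568
—
[db_avg: team in ('db', 'app', 'sec')]
ticket_id=10: ✗
ticket_id=11: ✗
ticket_id=12: ✗
ticket_id=13: ✓ → 27
ticket_id=14: ✓ → 61
ticket_id=15: ✓ → 49
ticket_id=16: ✓ → 81
ticket_id=17: ✓ → 67
ticket_id=18: ✗
ticket_id=19: ✗
ticket_id=20: ✓ → 23
db_avg = (27 + 61 + 49 + 81 + 67 + 23) / 6 = 51.3333333333

medium_min=23, app_sum=568, db_avg=51.3333333333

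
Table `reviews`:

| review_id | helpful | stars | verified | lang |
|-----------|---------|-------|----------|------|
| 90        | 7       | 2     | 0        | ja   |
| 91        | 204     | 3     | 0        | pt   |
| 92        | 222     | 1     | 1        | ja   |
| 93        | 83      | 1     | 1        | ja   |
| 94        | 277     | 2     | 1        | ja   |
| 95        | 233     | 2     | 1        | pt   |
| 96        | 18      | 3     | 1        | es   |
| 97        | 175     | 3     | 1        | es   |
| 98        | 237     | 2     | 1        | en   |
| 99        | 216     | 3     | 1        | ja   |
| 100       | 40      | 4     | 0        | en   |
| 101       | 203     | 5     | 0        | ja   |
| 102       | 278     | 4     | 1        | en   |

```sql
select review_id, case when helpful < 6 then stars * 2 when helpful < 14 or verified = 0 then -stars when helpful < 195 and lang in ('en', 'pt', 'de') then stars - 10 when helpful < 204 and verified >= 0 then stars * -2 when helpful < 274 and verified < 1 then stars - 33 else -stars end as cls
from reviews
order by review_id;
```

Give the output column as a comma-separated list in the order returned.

review_id=90: helpful < 14 or verified = 0 → -2
review_id=91: helpful < 14 or verified = 0 → -3
review_id=92: ELSE → -1
review_id=93: helpful < 204 and verified >= 0 → -2
review_id=94: ELSE → -2
review_id=95: ELSE → -2
review_id=96: helpful < 204 and verified >= 0 → -6
review_id=97: helpful < 204 and verified >= 0 → -6
review_id=98: ELSE → -2
review_id=99: ELSE → -3
review_id=100: helpful < 14 or verified = 0 → -4
review_id=101: helpful < 14 or verified = 0 → -5
review_id=102: ELSE → -4

-2, -3, -1, -2, -2, -2, -6, -6, -2, -3, -4, -5, -4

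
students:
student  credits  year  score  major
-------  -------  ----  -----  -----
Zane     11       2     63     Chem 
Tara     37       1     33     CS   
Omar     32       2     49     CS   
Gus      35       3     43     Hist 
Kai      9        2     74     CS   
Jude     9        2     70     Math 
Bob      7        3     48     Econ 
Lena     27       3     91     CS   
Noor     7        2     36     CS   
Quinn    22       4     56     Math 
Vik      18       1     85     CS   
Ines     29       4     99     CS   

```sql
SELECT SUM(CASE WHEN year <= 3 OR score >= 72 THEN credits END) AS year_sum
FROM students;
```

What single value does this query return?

student=Zane: ✓ → 11
student=Tara: ✓ → 37
student=Omar: ✓ → 32
student=Gus: ✓ → 35
student=Kai: ✓ → 9
student=Jude: ✓ → 9
student=Bob: ✓ → 7
student=Lena: ✓ → 27
student=Noor: ✓ → 7
student=Quinn: ✗
student=Vik: ✓ → 18
student=Ines: ✓ → 29
year_sum = 11 + 37 + 32 + 35 + 9 + 9 + 7 + 27 + 7 + 18 + 29 = 221

221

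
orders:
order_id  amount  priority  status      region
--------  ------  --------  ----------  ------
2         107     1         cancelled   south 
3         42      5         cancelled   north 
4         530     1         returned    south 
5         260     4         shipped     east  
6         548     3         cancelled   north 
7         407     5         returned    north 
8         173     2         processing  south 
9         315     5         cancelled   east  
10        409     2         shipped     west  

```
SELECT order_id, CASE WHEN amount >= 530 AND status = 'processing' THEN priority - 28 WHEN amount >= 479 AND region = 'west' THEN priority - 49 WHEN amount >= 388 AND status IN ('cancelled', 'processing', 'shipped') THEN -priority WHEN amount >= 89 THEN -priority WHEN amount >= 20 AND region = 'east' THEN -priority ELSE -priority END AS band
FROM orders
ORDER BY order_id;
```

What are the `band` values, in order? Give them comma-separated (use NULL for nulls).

order_id=2: amount >= 89 → -1
order_id=3: ELSE → -5
order_id=4: amount >= 89 → -1
order_id=5: amount >= 89 → -4
order_id=6: amount >= 388 AND status IN ('cancelled', 'processing', 'shipped') → -3
order_id=7: amount >= 89 → -5
order_id=8: amount >= 89 → -2
order_id=9: amount >= 89 → -5
order_id=10: amount >= 388 AND status IN ('cancelled', 'processing', 'shipped') → -2

-1, -5, -1, -4, -3, -5, -2, -5, -2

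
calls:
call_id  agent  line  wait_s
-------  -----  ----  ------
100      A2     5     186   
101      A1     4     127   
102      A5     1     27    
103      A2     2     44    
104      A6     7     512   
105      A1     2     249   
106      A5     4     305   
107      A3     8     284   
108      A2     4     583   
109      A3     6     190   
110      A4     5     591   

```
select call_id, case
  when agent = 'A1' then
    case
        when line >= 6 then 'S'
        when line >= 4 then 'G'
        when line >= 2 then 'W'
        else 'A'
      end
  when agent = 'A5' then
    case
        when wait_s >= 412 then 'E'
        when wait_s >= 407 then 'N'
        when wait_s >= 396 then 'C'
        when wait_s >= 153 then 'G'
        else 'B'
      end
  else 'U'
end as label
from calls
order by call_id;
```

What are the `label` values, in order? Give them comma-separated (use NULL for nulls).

call_id=100: agent='A2' → outer ELSE → U
call_id=101: agent='A1' → inner[line >= 4] → G
call_id=102: agent='A5' → inner[ELSE] → B
call_id=103: agent='A2' → outer ELSE → U
call_id=104: agent='A6' → outer ELSE → U
call_id=105: agent='A1' → inner[line >= 2] → W
call_id=106: agent='A5' → inner[wait_s >= 153] → G
call_id=107: agent='A3' → outer ELSE → U
call_id=108: agent='A2' → outer ELSE → U
call_id=109: agent='A3' → outer ELSE → U
call_id=110: agent='A4' → outer ELSE → U

U, G, B, U, U, W, G, U, U, U, U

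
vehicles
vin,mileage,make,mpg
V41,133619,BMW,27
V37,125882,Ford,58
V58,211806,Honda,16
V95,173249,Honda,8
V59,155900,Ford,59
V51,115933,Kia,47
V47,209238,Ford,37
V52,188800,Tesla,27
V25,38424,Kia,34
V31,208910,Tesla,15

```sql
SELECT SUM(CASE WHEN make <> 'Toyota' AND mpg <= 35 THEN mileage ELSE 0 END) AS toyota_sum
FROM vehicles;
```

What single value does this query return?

vin=V41: ✓ → 133619
vin=V37: ✗
vin=V58: ✓ → 211806
vin=V95: ✓ → 173249
vin=V59: ✗
vin=V51: ✗
vin=V47: ✗
vin=V52: ✓ → 188800
vin=V25: ✓ → 38424
vin=V31: ✓ → 208910
toyota_sum = 133619 + 211806 + 173249 + 188800 + 38424 + 208910 = 954808

954808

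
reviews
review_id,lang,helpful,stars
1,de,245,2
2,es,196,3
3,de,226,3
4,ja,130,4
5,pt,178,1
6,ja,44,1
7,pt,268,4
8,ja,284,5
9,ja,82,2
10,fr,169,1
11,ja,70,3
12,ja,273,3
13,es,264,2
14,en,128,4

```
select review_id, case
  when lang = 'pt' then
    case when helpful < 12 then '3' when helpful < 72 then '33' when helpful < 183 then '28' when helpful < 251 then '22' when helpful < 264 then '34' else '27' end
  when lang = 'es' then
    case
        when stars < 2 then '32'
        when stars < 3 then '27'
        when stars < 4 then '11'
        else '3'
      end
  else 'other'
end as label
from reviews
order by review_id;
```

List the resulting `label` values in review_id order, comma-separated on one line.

other, 11, other, other, 28, other, 27, other, other, other, other, other, 27, other

review_id=1: lang='de' → outer ELSE → other
review_id=2: lang='es' → inner[stars < 4] → 11
review_id=3: lang='de' → outer ELSE → other
review_id=4: lang='ja' → outer ELSE → other
review_id=5: lang='pt' → inner[helpful < 183] → 28
review_id=6: lang='ja' → outer ELSE → other
review_id=7: lang='pt' → inner[ELSE] → 27
review_id=8: lang='ja' → outer ELSE → other
review_id=9: lang='ja' → outer ELSE → other
review_id=10: lang='fr' → outer ELSE → other
review_id=11: lang='ja' → outer ELSE → other
review_id=12: lang='ja' → outer ELSE → other
review_id=13: lang='es' → inner[stars < 3] → 27
review_id=14: lang='en' → outer ELSE → other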